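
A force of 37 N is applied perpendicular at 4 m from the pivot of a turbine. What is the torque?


Given: F = 37 N, r = 4 m, angle = 90 deg (perpendicular)
Using tau = F * r * sin(90)
sin(90) = 1
tau = 37 * 4 * 1
tau = 148 Nm

148 Nm


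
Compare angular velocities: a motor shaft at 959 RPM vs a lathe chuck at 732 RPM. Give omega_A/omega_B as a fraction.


Given: RPM_A = 959, RPM_B = 732
omega = 2*pi*RPM/60, so omega_A/omega_B = RPM_A / RPM_B
omega_A/omega_B = 959 / 732
omega_A/omega_B = 959/732

959/732


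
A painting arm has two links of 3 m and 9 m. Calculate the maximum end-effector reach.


Given: L1 = 3 m, L2 = 9 m
For a 2-link planar arm, max reach = L1 + L2 (fully extended)
Max reach = 3 + 9
Max reach = 12 m

12 m


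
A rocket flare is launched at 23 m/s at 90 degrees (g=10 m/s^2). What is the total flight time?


Given: v0 = 23 m/s, theta = 90 deg, g = 10 m/s^2
sin(90) = 1
Using T = 2*v0*sin(theta) / g
T = 2*23*1 / 10
T = 46 / 10
T = 23/5 s

23/5 s


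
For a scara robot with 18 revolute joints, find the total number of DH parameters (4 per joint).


Given: 18 joints, 4 DH parameters per joint (d, theta, a, alpha)
Total DH parameters = number_of_joints * 4
Total = 18 * 4
Total = 72

72


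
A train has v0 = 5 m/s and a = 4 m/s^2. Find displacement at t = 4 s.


Given: v0 = 5 m/s, a = 4 m/s^2, t = 4 s
Using s = v0*t + (1/2)*a*t^2
s = 5*4 + (1/2)*4*4^2
s = 20 + (1/2)*64
s = 20 + 32
s = 52

52 m


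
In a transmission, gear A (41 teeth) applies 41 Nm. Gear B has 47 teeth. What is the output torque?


Given: N1 = 41, N2 = 47, T1 = 41 Nm
Using T2/T1 = N2/N1
T2 = T1 * N2 / N1
T2 = 41 * 47 / 41
T2 = 1927 / 41
T2 = 47 Nm

47 Nm


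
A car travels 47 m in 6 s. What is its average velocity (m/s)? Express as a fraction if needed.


Given: distance d = 47 m, time t = 6 s
Using v = d / t
v = 47 / 6
v = 47/6 m/s

47/6 m/s


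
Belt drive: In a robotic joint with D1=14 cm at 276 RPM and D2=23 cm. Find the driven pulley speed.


Given: D1 = 14 cm, w1 = 276 RPM, D2 = 23 cm
Using D1*w1 = D2*w2
w2 = D1*w1 / D2
w2 = 14*276 / 23
w2 = 3864 / 23
w2 = 168 RPM

168 RPM


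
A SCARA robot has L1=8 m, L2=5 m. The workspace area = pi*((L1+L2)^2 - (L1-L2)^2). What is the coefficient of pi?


Given: L1 = 8, L2 = 5
(L1+L2)^2 = (13)^2 = 169
(L1-L2)^2 = (3)^2 = 9
Difference = 169 - 9 = 160
This equals 4*L1*L2 = 4*8*5 = 160
Workspace area = 160*pi

160


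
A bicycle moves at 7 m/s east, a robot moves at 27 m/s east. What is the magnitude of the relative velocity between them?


Given: v_A = 7 m/s east, v_B = 27 m/s east
Both move in the same direction; relative speed = |v_A - v_B|
|7 - 27| = |-20|
= 20 m/s

20 m/s


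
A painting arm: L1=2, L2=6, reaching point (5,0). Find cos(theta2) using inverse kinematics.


Given: L1 = 2, L2 = 6, target (x, y) = (5, 0)
Using cos(theta2) = (x^2 + y^2 - L1^2 - L2^2) / (2*L1*L2)
x^2 + y^2 = 5^2 + 0 = 25
L1^2 + L2^2 = 4 + 36 = 40
Numerator = 25 - 40 = -15
Denominator = 2*2*6 = 24
cos(theta2) = -15/24 = -5/8

-5/8


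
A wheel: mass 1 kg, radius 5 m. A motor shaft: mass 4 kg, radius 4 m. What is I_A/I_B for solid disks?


Given: M1=1 kg, R1=5 m, M2=4 kg, R2=4 m
For a disk: I = (1/2)*M*R^2, so I_A/I_B = (M1*R1^2)/(M2*R2^2)
M1*R1^2 = 1*25 = 25
M2*R2^2 = 4*16 = 64
I_A/I_B = 25/64 = 25/64

25/64


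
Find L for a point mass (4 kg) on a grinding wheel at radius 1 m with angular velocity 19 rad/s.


Given: m = 4 kg, r = 1 m, omega = 19 rad/s
For a point mass: I = m*r^2
I = 4*1^2 = 4*1 = 4
L = I*omega = 4*19
L = 76 kg*m^2/s

76 kg*m^2/s


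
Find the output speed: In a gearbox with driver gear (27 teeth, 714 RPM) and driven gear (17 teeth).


Given: N1 = 27 teeth, w1 = 714 RPM, N2 = 17 teeth
Using N1*w1 = N2*w2
w2 = N1*w1 / N2
w2 = 27*714 / 17
w2 = 19278 / 17
w2 = 1134 RPM

1134 RPM


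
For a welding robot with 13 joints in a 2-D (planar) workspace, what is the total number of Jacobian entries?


Given: task space dimension = 2, joints = 13
Jacobian is a 2 x 13 matrix
Total entries = rows * columns
Total = 2 * 13
Total = 26

26


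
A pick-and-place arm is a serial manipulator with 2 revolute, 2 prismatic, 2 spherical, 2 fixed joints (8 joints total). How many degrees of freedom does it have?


Given: serial robot with 2 revolute, 2 prismatic, 2 spherical, 2 fixed joints
DOF contribution per joint type: revolute=1, prismatic=1, spherical=3, fixed=0
DOF = 2*1 + 2*1 + 2*3 + 2*0
DOF = 10

10


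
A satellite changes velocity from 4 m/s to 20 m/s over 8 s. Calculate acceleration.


Given: initial velocity v0 = 4 m/s, final velocity v = 20 m/s, time t = 8 s
Using a = (v - v0) / t
a = (20 - 4) / 8
a = 16 / 8
a = 2 m/s^2

2 m/s^2


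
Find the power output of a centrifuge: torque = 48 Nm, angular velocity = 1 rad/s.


Given: tau = 48 Nm, omega = 1 rad/s
Using P = tau * omega
P = 48 * 1
P = 48 W

48 W


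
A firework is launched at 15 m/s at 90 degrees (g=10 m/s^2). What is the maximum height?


Given: v0 = 15 m/s, theta = 90 deg, g = 10 m/s^2
sin^2(90) = 1
Using H = v0^2 * sin^2(theta) / (2*g)
H = 15^2 * 1 / (2*10)
H = 225 * 1 / 20
H = 225 / 20
H = 45/4 m

45/4 m


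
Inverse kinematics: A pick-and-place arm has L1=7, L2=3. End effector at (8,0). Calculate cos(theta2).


Given: L1 = 7, L2 = 3, target (x, y) = (8, 0)
Using cos(theta2) = (x^2 + y^2 - L1^2 - L2^2) / (2*L1*L2)
x^2 + y^2 = 8^2 + 0 = 64
L1^2 + L2^2 = 49 + 9 = 58
Numerator = 64 - 58 = 6
Denominator = 2*7*3 = 42
cos(theta2) = 6/42 = 1/7

1/7


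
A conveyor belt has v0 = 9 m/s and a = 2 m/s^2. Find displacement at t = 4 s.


Given: v0 = 9 m/s, a = 2 m/s^2, t = 4 s
Using s = v0*t + (1/2)*a*t^2
s = 9*4 + (1/2)*2*4^2
s = 36 + (1/2)*32
s = 36 + 16
s = 52

52 m


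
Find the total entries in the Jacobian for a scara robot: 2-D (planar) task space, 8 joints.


Given: task space dimension = 2, joints = 8
Jacobian is a 2 x 8 matrix
Total entries = rows * columns
Total = 2 * 8
Total = 16

16


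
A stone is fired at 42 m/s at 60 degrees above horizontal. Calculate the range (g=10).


Given: v0 = 42 m/s, theta = 60 deg, g = 10 m/s^2
sin(2*60) = sin(120) = sqrt(3)/2
Using R = v0^2 * sin(2*theta) / g
R = 42^2 * (sqrt(3)/2) / 10
R = 1764 * sqrt(3) / 20
R = 441/5*sqrt(3) m

441/5*sqrt(3) m


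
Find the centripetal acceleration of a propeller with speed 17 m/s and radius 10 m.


Given: v = 17 m/s, r = 10 m
Using a_c = v^2 / r
a_c = 17^2 / 10
a_c = 289 / 10
a_c = 289/10 m/s^2

289/10 m/s^2


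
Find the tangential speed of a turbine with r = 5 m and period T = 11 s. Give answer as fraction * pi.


Given: radius r = 5 m, period T = 11 s
Using v = 2*pi*r / T
v = 2*pi*5 / 11
v = 10*pi / 11
v = 10/11*pi m/s

10/11*pi m/s


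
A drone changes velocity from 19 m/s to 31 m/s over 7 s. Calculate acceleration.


Given: initial velocity v0 = 19 m/s, final velocity v = 31 m/s, time t = 7 s
Using a = (v - v0) / t
a = (31 - 19) / 7
a = 12 / 7
a = 12/7 m/s^2

12/7 m/s^2


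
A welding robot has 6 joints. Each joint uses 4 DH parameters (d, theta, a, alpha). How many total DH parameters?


Given: 6 joints, 4 DH parameters per joint (d, theta, a, alpha)
Total DH parameters = number_of_joints * 4
Total = 6 * 4
Total = 24

24


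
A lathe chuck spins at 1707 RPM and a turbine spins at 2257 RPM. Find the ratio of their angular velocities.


Given: RPM_A = 1707, RPM_B = 2257
omega = 2*pi*RPM/60, so omega_A/omega_B = RPM_A / RPM_B
omega_A/omega_B = 1707 / 2257
omega_A/omega_B = 1707/2257

1707/2257


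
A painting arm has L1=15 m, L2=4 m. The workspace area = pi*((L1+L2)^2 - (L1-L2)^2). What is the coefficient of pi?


Given: L1 = 15, L2 = 4
(L1+L2)^2 = (19)^2 = 361
(L1-L2)^2 = (11)^2 = 121
Difference = 361 - 121 = 240
This equals 4*L1*L2 = 4*15*4 = 240
Workspace area = 240*pi

240


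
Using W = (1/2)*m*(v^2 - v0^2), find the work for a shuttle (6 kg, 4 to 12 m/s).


Given: m = 6 kg, v0 = 4 m/s, v = 12 m/s
Using W = (1/2)*m*(v^2 - v0^2)
v^2 = 12^2 = 144
v0^2 = 4^2 = 16
v^2 - v0^2 = 144 - 16 = 128
W = (1/2)*6*128 = 384 J

384 J


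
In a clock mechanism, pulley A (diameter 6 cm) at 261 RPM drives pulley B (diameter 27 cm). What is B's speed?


Given: D1 = 6 cm, w1 = 261 RPM, D2 = 27 cm
Using D1*w1 = D2*w2
w2 = D1*w1 / D2
w2 = 6*261 / 27
w2 = 1566 / 27
w2 = 58 RPM

58 RPM


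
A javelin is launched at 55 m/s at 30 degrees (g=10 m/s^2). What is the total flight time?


Given: v0 = 55 m/s, theta = 30 deg, g = 10 m/s^2
sin(30) = 1/2
Using T = 2*v0*sin(theta) / g
T = 2*55*1/2 / 10
T = 55 / 10
T = 11/2 s

11/2 s


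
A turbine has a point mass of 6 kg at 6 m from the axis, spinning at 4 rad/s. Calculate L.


Given: m = 6 kg, r = 6 m, omega = 4 rad/s
For a point mass: I = m*r^2
I = 6*6^2 = 6*36 = 216
L = I*omega = 216*4
L = 864 kg*m^2/s

864 kg*m^2/s


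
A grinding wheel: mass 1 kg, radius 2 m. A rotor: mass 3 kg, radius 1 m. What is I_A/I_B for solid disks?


Given: M1=1 kg, R1=2 m, M2=3 kg, R2=1 m
For a disk: I = (1/2)*M*R^2, so I_A/I_B = (M1*R1^2)/(M2*R2^2)
M1*R1^2 = 1*4 = 4
M2*R2^2 = 3*1 = 3
I_A/I_B = 4/3 = 4/3

4/3


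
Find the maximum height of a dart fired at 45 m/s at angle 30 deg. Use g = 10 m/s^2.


Given: v0 = 45 m/s, theta = 30 deg, g = 10 m/s^2
sin^2(30) = 1/4
Using H = v0^2 * sin^2(theta) / (2*g)
H = 45^2 * 1/4 / (2*10)
H = 2025 * 1/4 / 20
H = 2025/4 / 20
H = 405/16 m

405/16 m


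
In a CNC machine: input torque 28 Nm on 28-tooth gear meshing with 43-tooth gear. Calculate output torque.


Given: N1 = 28, N2 = 43, T1 = 28 Nm
Using T2/T1 = N2/N1
T2 = T1 * N2 / N1
T2 = 28 * 43 / 28
T2 = 1204 / 28
T2 = 43 Nm

43 Nm


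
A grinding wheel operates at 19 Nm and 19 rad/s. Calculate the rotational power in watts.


Given: tau = 19 Nm, omega = 19 rad/s
Using P = tau * omega
P = 19 * 19
P = 361 W

361 W


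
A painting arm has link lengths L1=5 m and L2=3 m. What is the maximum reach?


Given: L1 = 5 m, L2 = 3 m
For a 2-link planar arm, max reach = L1 + L2 (fully extended)
Max reach = 5 + 3
Max reach = 8 m

8 m


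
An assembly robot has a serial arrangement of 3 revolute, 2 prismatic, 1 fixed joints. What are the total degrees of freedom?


Given: serial robot with 3 revolute, 2 prismatic, 1 fixed joints
DOF contribution per joint type: revolute=1, prismatic=1, spherical=3, fixed=0
DOF = 3*1 + 2*1 + 1*0
DOF = 5

5


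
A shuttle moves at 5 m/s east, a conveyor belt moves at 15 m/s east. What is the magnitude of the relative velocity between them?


Given: v_A = 5 m/s east, v_B = 15 m/s east
Both move in the same direction; relative speed = |v_A - v_B|
|5 - 15| = |-10|
= 10 m/s

10 m/s


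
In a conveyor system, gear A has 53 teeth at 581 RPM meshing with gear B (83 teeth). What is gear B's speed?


Given: N1 = 53 teeth, w1 = 581 RPM, N2 = 83 teeth
Using N1*w1 = N2*w2
w2 = N1*w1 / N2
w2 = 53*581 / 83
w2 = 30793 / 83
w2 = 371 RPM

371 RPM


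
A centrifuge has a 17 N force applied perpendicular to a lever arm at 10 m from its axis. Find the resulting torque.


Given: F = 17 N, r = 10 m, angle = 90 deg (perpendicular)
Using tau = F * r * sin(90)
sin(90) = 1
tau = 17 * 10 * 1
tau = 170 Nm

170 Nm


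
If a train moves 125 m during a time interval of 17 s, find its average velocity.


Given: distance d = 125 m, time t = 17 s
Using v = d / t
v = 125 / 17
v = 125/17 m/s

125/17 m/s


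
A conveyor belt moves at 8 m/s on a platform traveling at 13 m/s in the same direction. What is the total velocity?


Given: object velocity = 8 m/s, platform velocity = 13 m/s (same direction)
Using classical velocity addition: v_total = v_object + v_platform
v_total = 8 + 13
v_total = 21 m/s

21 m/s


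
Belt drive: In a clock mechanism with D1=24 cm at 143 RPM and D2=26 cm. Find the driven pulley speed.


Given: D1 = 24 cm, w1 = 143 RPM, D2 = 26 cm
Using D1*w1 = D2*w2
w2 = D1*w1 / D2
w2 = 24*143 / 26
w2 = 3432 / 26
w2 = 132 RPM

132 RPM


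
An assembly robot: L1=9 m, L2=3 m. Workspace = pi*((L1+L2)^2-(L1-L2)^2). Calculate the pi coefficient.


Given: L1 = 9, L2 = 3
(L1+L2)^2 = (12)^2 = 144
(L1-L2)^2 = (6)^2 = 36
Difference = 144 - 36 = 108
This equals 4*L1*L2 = 4*9*3 = 108
Workspace area = 108*pi

108


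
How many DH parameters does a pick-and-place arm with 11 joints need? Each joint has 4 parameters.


Given: 11 joints, 4 DH parameters per joint (d, theta, a, alpha)
Total DH parameters = number_of_joints * 4
Total = 11 * 4
Total = 44

44


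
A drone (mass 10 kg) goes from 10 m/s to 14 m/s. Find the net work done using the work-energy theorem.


Given: m = 10 kg, v0 = 10 m/s, v = 14 m/s
Using W = (1/2)*m*(v^2 - v0^2)
v^2 = 14^2 = 196
v0^2 = 10^2 = 100
v^2 - v0^2 = 196 - 100 = 96
W = (1/2)*10*96 = 480 J

480 J


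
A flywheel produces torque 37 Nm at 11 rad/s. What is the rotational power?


Given: tau = 37 Nm, omega = 11 rad/s
Using P = tau * omega
P = 37 * 11
P = 407 W

407 W


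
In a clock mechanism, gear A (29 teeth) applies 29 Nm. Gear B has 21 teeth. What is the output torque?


Given: N1 = 29, N2 = 21, T1 = 29 Nm
Using T2/T1 = N2/N1
T2 = T1 * N2 / N1
T2 = 29 * 21 / 29
T2 = 609 / 29
T2 = 21 Nm

21 Nm


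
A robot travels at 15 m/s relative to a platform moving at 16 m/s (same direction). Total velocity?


Given: object velocity = 15 m/s, platform velocity = 16 m/s (same direction)
Using classical velocity addition: v_total = v_object + v_platform
v_total = 15 + 16
v_total = 31 m/s

31 m/s


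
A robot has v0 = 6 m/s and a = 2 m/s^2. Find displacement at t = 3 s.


Given: v0 = 6 m/s, a = 2 m/s^2, t = 3 s
Using s = v0*t + (1/2)*a*t^2
s = 6*3 + (1/2)*2*3^2
s = 18 + (1/2)*18
s = 18 + 9
s = 27

27 m


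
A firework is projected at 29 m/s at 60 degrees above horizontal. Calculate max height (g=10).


Given: v0 = 29 m/s, theta = 60 deg, g = 10 m/s^2
sin^2(60) = 3/4
Using H = v0^2 * sin^2(theta) / (2*g)
H = 29^2 * 3/4 / (2*10)
H = 841 * 3/4 / 20
H = 2523/4 / 20
H = 2523/80 m

2523/80 m


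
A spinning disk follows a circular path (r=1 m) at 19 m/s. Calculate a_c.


Given: v = 19 m/s, r = 1 m
Using a_c = v^2 / r
a_c = 19^2 / 1
a_c = 361 / 1
a_c = 361 m/s^2

361 m/s^2


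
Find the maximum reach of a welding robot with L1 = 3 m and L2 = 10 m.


Given: L1 = 3 m, L2 = 10 m
For a 2-link planar arm, max reach = L1 + L2 (fully extended)
Max reach = 3 + 10
Max reach = 13 m

13 m


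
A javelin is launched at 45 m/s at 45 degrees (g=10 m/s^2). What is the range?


Given: v0 = 45 m/s, theta = 45 deg, g = 10 m/s^2
sin(2*45) = sin(90) = 1
Using R = v0^2 * sin(2*theta) / g
R = 45^2 * 1 / 10
R = 2025 / 10
R = 405/2 m

405/2 m


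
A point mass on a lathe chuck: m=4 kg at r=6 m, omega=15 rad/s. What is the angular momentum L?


Given: m = 4 kg, r = 6 m, omega = 15 rad/s
For a point mass: I = m*r^2
I = 4*6^2 = 4*36 = 144
L = I*omega = 144*15
L = 2160 kg*m^2/s

2160 kg*m^2/s


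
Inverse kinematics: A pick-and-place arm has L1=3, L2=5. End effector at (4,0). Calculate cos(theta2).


Given: L1 = 3, L2 = 5, target (x, y) = (4, 0)
Using cos(theta2) = (x^2 + y^2 - L1^2 - L2^2) / (2*L1*L2)
x^2 + y^2 = 4^2 + 0 = 16
L1^2 + L2^2 = 9 + 25 = 34
Numerator = 16 - 34 = -18
Denominator = 2*3*5 = 30
cos(theta2) = -18/30 = -3/5

-3/5


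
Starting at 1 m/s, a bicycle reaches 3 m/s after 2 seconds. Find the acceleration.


Given: initial velocity v0 = 1 m/s, final velocity v = 3 m/s, time t = 2 s
Using a = (v - v0) / t
a = (3 - 1) / 2
a = 2 / 2
a = 1 m/s^2

1 m/s^2


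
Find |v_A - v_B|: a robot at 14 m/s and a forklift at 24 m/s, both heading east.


Given: v_A = 14 m/s east, v_B = 24 m/s east
Both move in the same direction; relative speed = |v_A - v_B|
|14 - 24| = |-10|
= 10 m/s

10 m/s


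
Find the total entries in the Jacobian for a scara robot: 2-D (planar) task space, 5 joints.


Given: task space dimension = 2, joints = 5
Jacobian is a 2 x 5 matrix
Total entries = rows * columns
Total = 2 * 5
Total = 10

10


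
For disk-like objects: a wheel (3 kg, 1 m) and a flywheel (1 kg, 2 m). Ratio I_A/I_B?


Given: M1=3 kg, R1=1 m, M2=1 kg, R2=2 m
For a disk: I = (1/2)*M*R^2, so I_A/I_B = (M1*R1^2)/(M2*R2^2)
M1*R1^2 = 3*1 = 3
M2*R2^2 = 1*4 = 4
I_A/I_B = 3/4 = 3/4

3/4


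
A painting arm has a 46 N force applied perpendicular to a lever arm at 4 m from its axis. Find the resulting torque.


Given: F = 46 N, r = 4 m, angle = 90 deg (perpendicular)
Using tau = F * r * sin(90)
sin(90) = 1
tau = 46 * 4 * 1
tau = 184 Nm

184 Nm


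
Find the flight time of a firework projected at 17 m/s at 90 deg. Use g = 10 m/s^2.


Given: v0 = 17 m/s, theta = 90 deg, g = 10 m/s^2
sin(90) = 1
Using T = 2*v0*sin(theta) / g
T = 2*17*1 / 10
T = 34 / 10
T = 17/5 s

17/5 s


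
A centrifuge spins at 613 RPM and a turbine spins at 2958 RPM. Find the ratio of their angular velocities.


Given: RPM_A = 613, RPM_B = 2958
omega = 2*pi*RPM/60, so omega_A/omega_B = RPM_A / RPM_B
omega_A/omega_B = 613 / 2958
omega_A/omega_B = 613/2958

613/2958


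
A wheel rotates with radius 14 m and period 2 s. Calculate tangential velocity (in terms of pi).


Given: radius r = 14 m, period T = 2 s
Using v = 2*pi*r / T
v = 2*pi*14 / 2
v = 28*pi / 2
v = 14*pi m/s

14*pi m/s


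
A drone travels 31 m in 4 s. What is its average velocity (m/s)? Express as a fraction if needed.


Given: distance d = 31 m, time t = 4 s
Using v = d / t
v = 31 / 4
v = 31/4 m/s

31/4 m/s


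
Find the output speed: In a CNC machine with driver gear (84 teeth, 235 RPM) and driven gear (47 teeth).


Given: N1 = 84 teeth, w1 = 235 RPM, N2 = 47 teeth
Using N1*w1 = N2*w2
w2 = N1*w1 / N2
w2 = 84*235 / 47
w2 = 19740 / 47
w2 = 420 RPM

420 RPM


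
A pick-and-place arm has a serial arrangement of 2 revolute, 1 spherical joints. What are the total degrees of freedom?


Given: serial robot with 2 revolute, 1 spherical joints
DOF contribution per joint type: revolute=1, prismatic=1, spherical=3, fixed=0
DOF = 2*1 + 1*3
DOF = 5

5


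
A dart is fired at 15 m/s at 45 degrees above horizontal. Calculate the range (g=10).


Given: v0 = 15 m/s, theta = 45 deg, g = 10 m/s^2
sin(2*45) = sin(90) = 1
Using R = v0^2 * sin(2*theta) / g
R = 15^2 * 1 / 10
R = 225 / 10
R = 45/2 m

45/2 m


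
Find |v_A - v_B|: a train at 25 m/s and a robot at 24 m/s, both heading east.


Given: v_A = 25 m/s east, v_B = 24 m/s east
Both move in the same direction; relative speed = |v_A - v_B|
|25 - 24| = |1|
= 1 m/s

1 m/s


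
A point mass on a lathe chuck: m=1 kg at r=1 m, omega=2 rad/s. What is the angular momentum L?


Given: m = 1 kg, r = 1 m, omega = 2 rad/s
For a point mass: I = m*r^2
I = 1*1^2 = 1*1 = 1
L = I*omega = 1*2
L = 2 kg*m^2/s

2 kg*m^2/s


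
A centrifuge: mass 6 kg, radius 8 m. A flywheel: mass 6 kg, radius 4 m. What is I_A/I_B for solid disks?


Given: M1=6 kg, R1=8 m, M2=6 kg, R2=4 m
For a disk: I = (1/2)*M*R^2, so I_A/I_B = (M1*R1^2)/(M2*R2^2)
M1*R1^2 = 6*64 = 384
M2*R2^2 = 6*16 = 96
I_A/I_B = 384/96 = 4

4


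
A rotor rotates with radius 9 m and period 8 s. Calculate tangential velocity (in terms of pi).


Given: radius r = 9 m, period T = 8 s
Using v = 2*pi*r / T
v = 2*pi*9 / 8
v = 18*pi / 8
v = 9/4*pi m/s

9/4*pi m/s


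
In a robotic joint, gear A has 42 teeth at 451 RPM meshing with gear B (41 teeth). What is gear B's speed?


Given: N1 = 42 teeth, w1 = 451 RPM, N2 = 41 teeth
Using N1*w1 = N2*w2
w2 = N1*w1 / N2
w2 = 42*451 / 41
w2 = 18942 / 41
w2 = 462 RPM

462 RPM


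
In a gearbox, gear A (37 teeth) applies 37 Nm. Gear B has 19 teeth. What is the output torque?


Given: N1 = 37, N2 = 19, T1 = 37 Nm
Using T2/T1 = N2/N1
T2 = T1 * N2 / N1
T2 = 37 * 19 / 37
T2 = 703 / 37
T2 = 19 Nm

19 Nm


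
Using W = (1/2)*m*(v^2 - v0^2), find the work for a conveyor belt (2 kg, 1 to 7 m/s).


Given: m = 2 kg, v0 = 1 m/s, v = 7 m/s
Using W = (1/2)*m*(v^2 - v0^2)
v^2 = 7^2 = 49
v0^2 = 1^2 = 1
v^2 - v0^2 = 49 - 1 = 48
W = (1/2)*2*48 = 48 J

48 J


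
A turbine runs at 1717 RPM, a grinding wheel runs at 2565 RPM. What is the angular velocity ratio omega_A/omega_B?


Given: RPM_A = 1717, RPM_B = 2565
omega = 2*pi*RPM/60, so omega_A/omega_B = RPM_A / RPM_B
omega_A/omega_B = 1717 / 2565
omega_A/omega_B = 1717/2565

1717/2565


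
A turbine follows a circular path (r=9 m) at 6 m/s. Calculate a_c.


Given: v = 6 m/s, r = 9 m
Using a_c = v^2 / r
a_c = 6^2 / 9
a_c = 36 / 9
a_c = 4 m/s^2

4 m/s^2


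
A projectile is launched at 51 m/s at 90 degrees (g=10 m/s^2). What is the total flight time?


Given: v0 = 51 m/s, theta = 90 deg, g = 10 m/s^2
sin(90) = 1
Using T = 2*v0*sin(theta) / g
T = 2*51*1 / 10
T = 102 / 10
T = 51/5 s

51/5 s


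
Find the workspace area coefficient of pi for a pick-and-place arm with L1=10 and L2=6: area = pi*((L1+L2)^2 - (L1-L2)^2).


Given: L1 = 10, L2 = 6
(L1+L2)^2 = (16)^2 = 256
(L1-L2)^2 = (4)^2 = 16
Difference = 256 - 16 = 240
This equals 4*L1*L2 = 4*10*6 = 240
Workspace area = 240*pi

240


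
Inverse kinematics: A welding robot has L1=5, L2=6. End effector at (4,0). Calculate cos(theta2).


Given: L1 = 5, L2 = 6, target (x, y) = (4, 0)
Using cos(theta2) = (x^2 + y^2 - L1^2 - L2^2) / (2*L1*L2)
x^2 + y^2 = 4^2 + 0 = 16
L1^2 + L2^2 = 25 + 36 = 61
Numerator = 16 - 61 = -45
Denominator = 2*5*6 = 60
cos(theta2) = -45/60 = -3/4

-3/4


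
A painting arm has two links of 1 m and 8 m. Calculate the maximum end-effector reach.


Given: L1 = 1 m, L2 = 8 m
For a 2-link planar arm, max reach = L1 + L2 (fully extended)
Max reach = 1 + 8
Max reach = 9 m

9 m


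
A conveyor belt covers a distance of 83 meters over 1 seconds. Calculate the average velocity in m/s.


Given: distance d = 83 m, time t = 1 s
Using v = d / t
v = 83 / 1
v = 83 m/s

83 m/s


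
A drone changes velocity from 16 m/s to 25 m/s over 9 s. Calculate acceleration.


Given: initial velocity v0 = 16 m/s, final velocity v = 25 m/s, time t = 9 s
Using a = (v - v0) / t
a = (25 - 16) / 9
a = 9 / 9
a = 1 m/s^2

1 m/s^2


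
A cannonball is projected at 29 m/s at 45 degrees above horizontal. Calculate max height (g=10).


Given: v0 = 29 m/s, theta = 45 deg, g = 10 m/s^2
sin^2(45) = 1/2
Using H = v0^2 * sin^2(theta) / (2*g)
H = 29^2 * 1/2 / (2*10)
H = 841 * 1/2 / 20
H = 841/2 / 20
H = 841/40 m

841/40 m


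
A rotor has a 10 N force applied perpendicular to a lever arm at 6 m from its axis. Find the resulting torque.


Given: F = 10 N, r = 6 m, angle = 90 deg (perpendicular)
Using tau = F * r * sin(90)
sin(90) = 1
tau = 10 * 6 * 1
tau = 60 Nm

60 Nm


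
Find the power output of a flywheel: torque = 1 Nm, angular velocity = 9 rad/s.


Given: tau = 1 Nm, omega = 9 rad/s
Using P = tau * omega
P = 1 * 9
P = 9 W

9 W


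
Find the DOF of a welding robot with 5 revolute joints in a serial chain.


Given: serial robot with 5 revolute joints
DOF contribution per joint type: revolute=1, prismatic=1, spherical=3, fixed=0
DOF = 5*1
DOF = 5

5


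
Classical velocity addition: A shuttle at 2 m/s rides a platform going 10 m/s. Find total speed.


Given: object velocity = 2 m/s, platform velocity = 10 m/s (same direction)
Using classical velocity addition: v_total = v_object + v_platform
v_total = 2 + 10
v_total = 12 m/s

12 m/s


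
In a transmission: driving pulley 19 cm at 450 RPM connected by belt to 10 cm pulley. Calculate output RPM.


Given: D1 = 19 cm, w1 = 450 RPM, D2 = 10 cm
Using D1*w1 = D2*w2
w2 = D1*w1 / D2
w2 = 19*450 / 10
w2 = 8550 / 10
w2 = 855 RPM

855 RPM


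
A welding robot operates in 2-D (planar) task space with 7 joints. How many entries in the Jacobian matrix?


Given: task space dimension = 2, joints = 7
Jacobian is a 2 x 7 matrix
Total entries = rows * columns
Total = 2 * 7
Total = 14

14


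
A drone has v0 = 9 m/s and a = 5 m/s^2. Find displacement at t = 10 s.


Given: v0 = 9 m/s, a = 5 m/s^2, t = 10 s
Using s = v0*t + (1/2)*a*t^2
s = 9*10 + (1/2)*5*10^2
s = 90 + (1/2)*500
s = 90 + 250
s = 340

340 m


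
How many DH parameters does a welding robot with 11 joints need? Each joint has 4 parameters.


Given: 11 joints, 4 DH parameters per joint (d, theta, a, alpha)
Total DH parameters = number_of_joints * 4
Total = 11 * 4
Total = 44

44


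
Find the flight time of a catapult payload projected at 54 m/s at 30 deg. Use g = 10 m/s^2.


Given: v0 = 54 m/s, theta = 30 deg, g = 10 m/s^2
sin(30) = 1/2
Using T = 2*v0*sin(theta) / g
T = 2*54*1/2 / 10
T = 54 / 10
T = 27/5 s

27/5 s


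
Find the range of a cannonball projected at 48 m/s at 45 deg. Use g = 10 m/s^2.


Given: v0 = 48 m/s, theta = 45 deg, g = 10 m/s^2
sin(2*45) = sin(90) = 1
Using R = v0^2 * sin(2*theta) / g
R = 48^2 * 1 / 10
R = 2304 / 10
R = 1152/5 m

1152/5 m


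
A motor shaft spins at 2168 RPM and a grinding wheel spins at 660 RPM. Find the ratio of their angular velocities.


Given: RPM_A = 2168, RPM_B = 660
omega = 2*pi*RPM/60, so omega_A/omega_B = RPM_A / RPM_B
omega_A/omega_B = 2168 / 660
omega_A/omega_B = 542/165

542/165


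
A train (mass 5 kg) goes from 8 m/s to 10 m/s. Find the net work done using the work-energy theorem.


Given: m = 5 kg, v0 = 8 m/s, v = 10 m/s
Using W = (1/2)*m*(v^2 - v0^2)
v^2 = 10^2 = 100
v0^2 = 8^2 = 64
v^2 - v0^2 = 100 - 64 = 36
W = (1/2)*5*36 = 90 J

90 J


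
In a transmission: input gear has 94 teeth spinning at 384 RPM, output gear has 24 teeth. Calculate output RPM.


Given: N1 = 94 teeth, w1 = 384 RPM, N2 = 24 teeth
Using N1*w1 = N2*w2
w2 = N1*w1 / N2
w2 = 94*384 / 24
w2 = 36096 / 24
w2 = 1504 RPM

1504 RPM


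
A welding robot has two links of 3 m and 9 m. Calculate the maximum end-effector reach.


Given: L1 = 3 m, L2 = 9 m
For a 2-link planar arm, max reach = L1 + L2 (fully extended)
Max reach = 3 + 9
Max reach = 12 m

12 m


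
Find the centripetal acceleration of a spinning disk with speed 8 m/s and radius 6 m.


Given: v = 8 m/s, r = 6 m
Using a_c = v^2 / r
a_c = 8^2 / 6
a_c = 64 / 6
a_c = 32/3 m/s^2

32/3 m/s^2


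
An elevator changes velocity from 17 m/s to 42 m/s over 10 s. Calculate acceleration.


Given: initial velocity v0 = 17 m/s, final velocity v = 42 m/s, time t = 10 s
Using a = (v - v0) / t
a = (42 - 17) / 10
a = 25 / 10
a = 5/2 m/s^2

5/2 m/s^2


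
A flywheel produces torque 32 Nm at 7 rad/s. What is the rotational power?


Given: tau = 32 Nm, omega = 7 rad/s
Using P = tau * omega
P = 32 * 7
P = 224 W

224 W


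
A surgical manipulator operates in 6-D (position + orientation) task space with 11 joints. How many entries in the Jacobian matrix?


Given: task space dimension = 6, joints = 11
Jacobian is a 6 x 11 matrix
Total entries = rows * columns
Total = 6 * 11
Total = 66

66


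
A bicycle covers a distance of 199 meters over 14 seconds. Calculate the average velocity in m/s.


Given: distance d = 199 m, time t = 14 s
Using v = d / t
v = 199 / 14
v = 199/14 m/s

199/14 m/s


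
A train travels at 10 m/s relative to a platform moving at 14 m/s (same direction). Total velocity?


Given: object velocity = 10 m/s, platform velocity = 14 m/s (same direction)
Using classical velocity addition: v_total = v_object + v_platform
v_total = 10 + 14
v_total = 24 m/s

24 m/s


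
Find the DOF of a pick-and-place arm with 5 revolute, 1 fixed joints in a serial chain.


Given: serial robot with 5 revolute, 1 fixed joints
DOF contribution per joint type: revolute=1, prismatic=1, spherical=3, fixed=0
DOF = 5*1 + 1*0
DOF = 5

5


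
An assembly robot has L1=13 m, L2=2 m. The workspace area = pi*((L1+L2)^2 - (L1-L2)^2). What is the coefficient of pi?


Given: L1 = 13, L2 = 2
(L1+L2)^2 = (15)^2 = 225
(L1-L2)^2 = (11)^2 = 121
Difference = 225 - 121 = 104
This equals 4*L1*L2 = 4*13*2 = 104
Workspace area = 104*pi

104


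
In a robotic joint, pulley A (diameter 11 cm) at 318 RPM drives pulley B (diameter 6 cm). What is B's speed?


Given: D1 = 11 cm, w1 = 318 RPM, D2 = 6 cm
Using D1*w1 = D2*w2
w2 = D1*w1 / D2
w2 = 11*318 / 6
w2 = 3498 / 6
w2 = 583 RPM

583 RPM


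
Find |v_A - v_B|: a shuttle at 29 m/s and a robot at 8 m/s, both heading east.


Given: v_A = 29 m/s east, v_B = 8 m/s east
Both move in the same direction; relative speed = |v_A - v_B|
|29 - 8| = |21|
= 21 m/s

21 m/s


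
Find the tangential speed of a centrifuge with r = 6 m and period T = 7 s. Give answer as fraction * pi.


Given: radius r = 6 m, period T = 7 s
Using v = 2*pi*r / T
v = 2*pi*6 / 7
v = 12*pi / 7
v = 12/7*pi m/s

12/7*pi m/s


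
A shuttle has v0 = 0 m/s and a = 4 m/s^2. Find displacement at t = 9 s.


Given: v0 = 0 m/s, a = 4 m/s^2, t = 9 s
Using s = v0*t + (1/2)*a*t^2
s = 0*9 + (1/2)*4*9^2
s = 0 + (1/2)*324
s = 0 + 162
s = 162

162 m


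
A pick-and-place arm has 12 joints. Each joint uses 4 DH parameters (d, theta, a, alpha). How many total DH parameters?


Given: 12 joints, 4 DH parameters per joint (d, theta, a, alpha)
Total DH parameters = number_of_joints * 4
Total = 12 * 4
Total = 48

48


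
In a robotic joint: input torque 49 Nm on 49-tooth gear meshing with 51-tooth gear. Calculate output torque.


Given: N1 = 49, N2 = 51, T1 = 49 Nm
Using T2/T1 = N2/N1
T2 = T1 * N2 / N1
T2 = 49 * 51 / 49
T2 = 2499 / 49
T2 = 51 Nm

51 Nm


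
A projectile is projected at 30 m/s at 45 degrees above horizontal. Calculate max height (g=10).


Given: v0 = 30 m/s, theta = 45 deg, g = 10 m/s^2
sin^2(45) = 1/2
Using H = v0^2 * sin^2(theta) / (2*g)
H = 30^2 * 1/2 / (2*10)
H = 900 * 1/2 / 20
H = 450 / 20
H = 45/2 m

45/2 m


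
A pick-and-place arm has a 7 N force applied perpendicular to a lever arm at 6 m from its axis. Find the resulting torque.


Given: F = 7 N, r = 6 m, angle = 90 deg (perpendicular)
Using tau = F * r * sin(90)
sin(90) = 1
tau = 7 * 6 * 1
tau = 42 Nm

42 Nm


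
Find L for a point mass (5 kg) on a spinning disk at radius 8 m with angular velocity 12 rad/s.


Given: m = 5 kg, r = 8 m, omega = 12 rad/s
For a point mass: I = m*r^2
I = 5*8^2 = 5*64 = 320
L = I*omega = 320*12
L = 3840 kg*m^2/s

3840 kg*m^2/s


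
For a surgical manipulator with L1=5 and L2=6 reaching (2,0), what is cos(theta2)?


Given: L1 = 5, L2 = 6, target (x, y) = (2, 0)
Using cos(theta2) = (x^2 + y^2 - L1^2 - L2^2) / (2*L1*L2)
x^2 + y^2 = 2^2 + 0 = 4
L1^2 + L2^2 = 25 + 36 = 61
Numerator = 4 - 61 = -57
Denominator = 2*5*6 = 60
cos(theta2) = -57/60 = -19/20

-19/20


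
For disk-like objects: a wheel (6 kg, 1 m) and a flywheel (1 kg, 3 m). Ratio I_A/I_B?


Given: M1=6 kg, R1=1 m, M2=1 kg, R2=3 m
For a disk: I = (1/2)*M*R^2, so I_A/I_B = (M1*R1^2)/(M2*R2^2)
M1*R1^2 = 6*1 = 6
M2*R2^2 = 1*9 = 9
I_A/I_B = 6/9 = 2/3

2/3


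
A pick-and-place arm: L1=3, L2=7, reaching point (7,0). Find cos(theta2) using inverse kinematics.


Given: L1 = 3, L2 = 7, target (x, y) = (7, 0)
Using cos(theta2) = (x^2 + y^2 - L1^2 - L2^2) / (2*L1*L2)
x^2 + y^2 = 7^2 + 0 = 49
L1^2 + L2^2 = 9 + 49 = 58
Numerator = 49 - 58 = -9
Denominator = 2*3*7 = 42
cos(theta2) = -9/42 = -3/14

-3/14


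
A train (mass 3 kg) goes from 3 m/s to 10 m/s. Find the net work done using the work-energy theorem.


Given: m = 3 kg, v0 = 3 m/s, v = 10 m/s
Using W = (1/2)*m*(v^2 - v0^2)
v^2 = 10^2 = 100
v0^2 = 3^2 = 9
v^2 - v0^2 = 100 - 9 = 91
W = (1/2)*3*91 = 273/2 J

273/2 J


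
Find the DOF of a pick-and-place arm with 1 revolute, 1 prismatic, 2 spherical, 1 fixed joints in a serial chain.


Given: serial robot with 1 revolute, 1 prismatic, 2 spherical, 1 fixed joints
DOF contribution per joint type: revolute=1, prismatic=1, spherical=3, fixed=0
DOF = 1*1 + 1*1 + 2*3 + 1*0
DOF = 8

8


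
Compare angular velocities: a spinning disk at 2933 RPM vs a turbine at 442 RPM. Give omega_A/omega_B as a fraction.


Given: RPM_A = 2933, RPM_B = 442
omega = 2*pi*RPM/60, so omega_A/omega_B = RPM_A / RPM_B
omega_A/omega_B = 2933 / 442
omega_A/omega_B = 2933/442

2933/442


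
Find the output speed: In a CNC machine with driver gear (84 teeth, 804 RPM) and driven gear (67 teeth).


Given: N1 = 84 teeth, w1 = 804 RPM, N2 = 67 teeth
Using N1*w1 = N2*w2
w2 = N1*w1 / N2
w2 = 84*804 / 67
w2 = 67536 / 67
w2 = 1008 RPM

1008 RPM


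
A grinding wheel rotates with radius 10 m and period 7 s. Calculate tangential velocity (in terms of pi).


Given: radius r = 10 m, period T = 7 s
Using v = 2*pi*r / T
v = 2*pi*10 / 7
v = 20*pi / 7
v = 20/7*pi m/s

20/7*pi m/s


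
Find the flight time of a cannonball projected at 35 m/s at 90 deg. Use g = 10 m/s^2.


Given: v0 = 35 m/s, theta = 90 deg, g = 10 m/s^2
sin(90) = 1
Using T = 2*v0*sin(theta) / g
T = 2*35*1 / 10
T = 70 / 10
T = 7 s

7 s


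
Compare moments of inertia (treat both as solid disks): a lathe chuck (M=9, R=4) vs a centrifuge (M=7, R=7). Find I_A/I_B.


Given: M1=9 kg, R1=4 m, M2=7 kg, R2=7 m
For a disk: I = (1/2)*M*R^2, so I_A/I_B = (M1*R1^2)/(M2*R2^2)
M1*R1^2 = 9*16 = 144
M2*R2^2 = 7*49 = 343
I_A/I_B = 144/343 = 144/343

144/343


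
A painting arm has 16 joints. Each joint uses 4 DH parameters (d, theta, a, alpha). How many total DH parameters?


Given: 16 joints, 4 DH parameters per joint (d, theta, a, alpha)
Total DH parameters = number_of_joints * 4
Total = 16 * 4
Total = 64

64


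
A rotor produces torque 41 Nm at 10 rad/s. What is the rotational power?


Given: tau = 41 Nm, omega = 10 rad/s
Using P = tau * omega
P = 41 * 10
P = 410 W

410 W


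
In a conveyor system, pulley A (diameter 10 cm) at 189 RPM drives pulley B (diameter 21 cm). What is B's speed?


Given: D1 = 10 cm, w1 = 189 RPM, D2 = 21 cm
Using D1*w1 = D2*w2
w2 = D1*w1 / D2
w2 = 10*189 / 21
w2 = 1890 / 21
w2 = 90 RPM

90 RPM


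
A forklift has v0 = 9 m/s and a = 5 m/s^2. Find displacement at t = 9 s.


Given: v0 = 9 m/s, a = 5 m/s^2, t = 9 s
Using s = v0*t + (1/2)*a*t^2
s = 9*9 + (1/2)*5*9^2
s = 81 + (1/2)*405
s = 81 + 405/2
s = 567/2

567/2 m


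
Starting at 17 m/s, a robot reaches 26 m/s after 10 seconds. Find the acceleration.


Given: initial velocity v0 = 17 m/s, final velocity v = 26 m/s, time t = 10 s
Using a = (v - v0) / t
a = (26 - 17) / 10
a = 9 / 10
a = 9/10 m/s^2

9/10 m/s^2


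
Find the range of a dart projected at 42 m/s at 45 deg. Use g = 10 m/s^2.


Given: v0 = 42 m/s, theta = 45 deg, g = 10 m/s^2
sin(2*45) = sin(90) = 1
Using R = v0^2 * sin(2*theta) / g
R = 42^2 * 1 / 10
R = 1764 / 10
R = 882/5 m

882/5 m


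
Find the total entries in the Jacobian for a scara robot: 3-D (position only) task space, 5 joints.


Given: task space dimension = 3, joints = 5
Jacobian is a 3 x 5 matrix
Total entries = rows * columns
Total = 3 * 5
Total = 15

15


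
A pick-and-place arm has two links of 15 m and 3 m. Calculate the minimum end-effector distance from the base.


Given: L1 = 15 m, L2 = 3 m
For a 2-link planar arm, min reach = |L1 - L2| (second link folded back)
Min reach = |15 - 3|
Min reach = 12 m

12 m


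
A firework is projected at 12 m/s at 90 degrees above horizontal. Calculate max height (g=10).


Given: v0 = 12 m/s, theta = 90 deg, g = 10 m/s^2
sin^2(90) = 1
Using H = v0^2 * sin^2(theta) / (2*g)
H = 12^2 * 1 / (2*10)
H = 144 * 1 / 20
H = 144 / 20
H = 36/5 m

36/5 m


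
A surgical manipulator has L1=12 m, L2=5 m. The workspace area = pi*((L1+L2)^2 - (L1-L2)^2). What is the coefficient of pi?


Given: L1 = 12, L2 = 5
(L1+L2)^2 = (17)^2 = 289
(L1-L2)^2 = (7)^2 = 49
Difference = 289 - 49 = 240
This equals 4*L1*L2 = 4*12*5 = 240
Workspace area = 240*pi

240


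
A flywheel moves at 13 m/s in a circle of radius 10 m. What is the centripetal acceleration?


Given: v = 13 m/s, r = 10 m
Using a_c = v^2 / r
a_c = 13^2 / 10
a_c = 169 / 10
a_c = 169/10 m/s^2

169/10 m/s^2


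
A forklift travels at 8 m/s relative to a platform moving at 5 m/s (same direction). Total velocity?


Given: object velocity = 8 m/s, platform velocity = 5 m/s (same direction)
Using classical velocity addition: v_total = v_object + v_platform
v_total = 8 + 5
v_total = 13 m/s

13 m/s


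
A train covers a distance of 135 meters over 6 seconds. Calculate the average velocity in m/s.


Given: distance d = 135 m, time t = 6 s
Using v = d / t
v = 135 / 6
v = 45/2 m/s

45/2 m/s


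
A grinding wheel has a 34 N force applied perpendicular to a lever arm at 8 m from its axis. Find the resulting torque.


Given: F = 34 N, r = 8 m, angle = 90 deg (perpendicular)
Using tau = F * r * sin(90)
sin(90) = 1
tau = 34 * 8 * 1
tau = 272 Nm

272 Nm


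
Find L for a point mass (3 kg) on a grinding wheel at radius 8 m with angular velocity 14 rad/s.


Given: m = 3 kg, r = 8 m, omega = 14 rad/s
For a point mass: I = m*r^2
I = 3*8^2 = 3*64 = 192
L = I*omega = 192*14
L = 2688 kg*m^2/s

2688 kg*m^2/s


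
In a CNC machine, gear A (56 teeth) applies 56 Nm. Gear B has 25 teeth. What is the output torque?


Given: N1 = 56, N2 = 25, T1 = 56 Nm
Using T2/T1 = N2/N1
T2 = T1 * N2 / N1
T2 = 56 * 25 / 56
T2 = 1400 / 56
T2 = 25 Nm

25 Nm


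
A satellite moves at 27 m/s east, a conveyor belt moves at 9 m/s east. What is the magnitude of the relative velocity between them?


Given: v_A = 27 m/s east, v_B = 9 m/s east
Both move in the same direction; relative speed = |v_A - v_B|
|27 - 9| = |18|
= 18 m/s

18 m/s


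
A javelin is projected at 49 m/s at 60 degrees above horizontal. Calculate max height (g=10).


Given: v0 = 49 m/s, theta = 60 deg, g = 10 m/s^2
sin^2(60) = 3/4
Using H = v0^2 * sin^2(theta) / (2*g)
H = 49^2 * 3/4 / (2*10)
H = 2401 * 3/4 / 20
H = 7203/4 / 20
H = 7203/80 m

7203/80 m


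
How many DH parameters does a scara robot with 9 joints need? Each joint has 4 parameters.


Given: 9 joints, 4 DH parameters per joint (d, theta, a, alpha)
Total DH parameters = number_of_joints * 4
Total = 9 * 4
Total = 36

36


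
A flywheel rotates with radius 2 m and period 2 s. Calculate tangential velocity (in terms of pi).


Given: radius r = 2 m, period T = 2 s
Using v = 2*pi*r / T
v = 2*pi*2 / 2
v = 4*pi / 2
v = 2*pi m/s

2*pi m/s


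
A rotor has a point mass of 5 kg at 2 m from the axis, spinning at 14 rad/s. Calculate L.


Given: m = 5 kg, r = 2 m, omega = 14 rad/s
For a point mass: I = m*r^2
I = 5*2^2 = 5*4 = 20
L = I*omega = 20*14
L = 280 kg*m^2/s

280 kg*m^2/s


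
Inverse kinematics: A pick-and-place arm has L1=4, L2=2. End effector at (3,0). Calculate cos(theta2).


Given: L1 = 4, L2 = 2, target (x, y) = (3, 0)
Using cos(theta2) = (x^2 + y^2 - L1^2 - L2^2) / (2*L1*L2)
x^2 + y^2 = 3^2 + 0 = 9
L1^2 + L2^2 = 16 + 4 = 20
Numerator = 9 - 20 = -11
Denominator = 2*4*2 = 16
cos(theta2) = -11/16 = -11/16

-11/16


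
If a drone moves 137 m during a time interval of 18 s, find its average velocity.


Given: distance d = 137 m, time t = 18 s
Using v = d / t
v = 137 / 18
v = 137/18 m/s

137/18 m/s


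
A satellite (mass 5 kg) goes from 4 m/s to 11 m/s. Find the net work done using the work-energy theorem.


Given: m = 5 kg, v0 = 4 m/s, v = 11 m/s
Using W = (1/2)*m*(v^2 - v0^2)
v^2 = 11^2 = 121
v0^2 = 4^2 = 16
v^2 - v0^2 = 121 - 16 = 105
W = (1/2)*5*105 = 525/2 J

525/2 J


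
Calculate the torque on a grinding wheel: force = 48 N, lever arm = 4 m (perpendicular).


Given: F = 48 N, r = 4 m, angle = 90 deg (perpendicular)
Using tau = F * r * sin(90)
sin(90) = 1
tau = 48 * 4 * 1
tau = 192 Nm

192 Nm


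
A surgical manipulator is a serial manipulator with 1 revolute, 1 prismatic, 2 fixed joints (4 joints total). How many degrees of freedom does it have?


Given: serial robot with 1 revolute, 1 prismatic, 2 fixed joints
DOF contribution per joint type: revolute=1, prismatic=1, spherical=3, fixed=0
DOF = 1*1 + 1*1 + 2*0
DOF = 2

2


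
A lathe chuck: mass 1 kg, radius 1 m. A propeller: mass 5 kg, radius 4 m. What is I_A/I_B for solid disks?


Given: M1=1 kg, R1=1 m, M2=5 kg, R2=4 m
For a disk: I = (1/2)*M*R^2, so I_A/I_B = (M1*R1^2)/(M2*R2^2)
M1*R1^2 = 1*1 = 1
M2*R2^2 = 5*16 = 80
I_A/I_B = 1/80 = 1/80

1/80
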